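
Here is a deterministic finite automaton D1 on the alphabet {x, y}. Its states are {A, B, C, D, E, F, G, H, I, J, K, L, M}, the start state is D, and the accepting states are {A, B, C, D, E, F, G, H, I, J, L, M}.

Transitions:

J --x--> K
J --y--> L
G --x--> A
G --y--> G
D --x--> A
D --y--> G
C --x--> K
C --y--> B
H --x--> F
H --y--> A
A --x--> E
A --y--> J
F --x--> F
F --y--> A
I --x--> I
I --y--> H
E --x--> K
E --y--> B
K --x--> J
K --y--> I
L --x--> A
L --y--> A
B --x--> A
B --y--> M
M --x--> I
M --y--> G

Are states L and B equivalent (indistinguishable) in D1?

No

Reachable states from the start: {A,B,D,E,F,G,H,I,J,K,L,M}. Unreachable: {C} — drop them.
Initial partition by acceptance: {A,B,D,E,F,G,H,I,J,L,M} | {K}.
Split {A,B,D,E,F,G,H,I,J,L,M} by δ(·,x) → {A,B,D,F,G,H,I,L,M} and {E,J}.
Split {A,B,D,F,G,H,I,L,M} by δ(·,x) → {B,D,F,G,H,I,L,M} and {A}.
Refine {B,D,F,G,H,I,L,M} on symbol x: members go to different blocks, giving {B,D,G,L} and {F,H,I,M}.
Split {B,D,G,L} by δ(·,y) → {D,G} and {B} and {L}.
Split {E,J} by δ(·,y) → {E} and {J}.
On input y, block {F,H,I,M} splits into {F,H} and {I} and {M}.
Stable partition: {D,G} | {K} | {E} | {A} | {F,H} | {B} | {L} | {J} | {I} | {M} — 10 equivalence classes.
L and B end up in different blocks, so they are distinguishable. For instance, the string 'yxx' is accepted from only B.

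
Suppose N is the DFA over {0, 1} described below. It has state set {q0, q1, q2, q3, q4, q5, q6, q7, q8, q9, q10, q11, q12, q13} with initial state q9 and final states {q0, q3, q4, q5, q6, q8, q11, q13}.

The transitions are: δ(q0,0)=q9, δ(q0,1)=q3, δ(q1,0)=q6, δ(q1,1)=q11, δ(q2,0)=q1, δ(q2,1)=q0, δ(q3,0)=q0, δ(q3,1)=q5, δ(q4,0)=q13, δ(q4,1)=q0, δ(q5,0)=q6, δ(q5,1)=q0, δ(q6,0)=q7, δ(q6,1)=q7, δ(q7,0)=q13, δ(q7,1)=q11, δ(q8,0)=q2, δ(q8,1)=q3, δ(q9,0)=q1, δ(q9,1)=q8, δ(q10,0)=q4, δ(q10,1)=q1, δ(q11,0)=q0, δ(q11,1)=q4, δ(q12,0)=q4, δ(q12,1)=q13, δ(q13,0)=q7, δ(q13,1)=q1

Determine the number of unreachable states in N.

2

Starting at q9 and following transitions, the reachable set is {q0, q1, q2, q3, q4, q5, q6, q7, q8, q9, q11, q13}. That leaves q10, q12 unreachable — 2 in total.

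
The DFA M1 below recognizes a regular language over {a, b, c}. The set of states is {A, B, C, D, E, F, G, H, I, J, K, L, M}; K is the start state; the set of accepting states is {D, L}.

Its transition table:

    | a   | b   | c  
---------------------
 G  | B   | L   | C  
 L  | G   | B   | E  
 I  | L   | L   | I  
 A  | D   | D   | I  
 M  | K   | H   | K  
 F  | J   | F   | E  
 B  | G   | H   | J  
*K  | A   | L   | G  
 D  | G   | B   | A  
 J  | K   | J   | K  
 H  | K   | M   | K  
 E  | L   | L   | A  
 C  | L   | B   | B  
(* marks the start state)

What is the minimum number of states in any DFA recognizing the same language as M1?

States {F} cannot be reached from the start state, so discard them.
Initial partition by acceptance: {D,L} | {A,B,C,E,G,H,I,J,K,M}.
Split {A,B,C,E,G,H,I,J,K,M} by δ(·,a) → {B,G,H,J,K,M} and {A,C,E,I}.
Refine {B,G,H,J,K,M} on symbol a: members go to different blocks, giving {B,G,H,J,M} and {K}.
Refine {B,G,H,J,M} on symbol a: members go to different blocks, giving {H,J,M} and {B,G}.
Split {A,C,E,I} by δ(·,b) → {A,E,I} and {C}.
Split {B,G} by δ(·,b) → {B} and {G}.
Stable partition: {D,L} | {H,J,M} | {A,E,I} | {K} | {B} | {C} | {G} — 7 equivalence classes.

7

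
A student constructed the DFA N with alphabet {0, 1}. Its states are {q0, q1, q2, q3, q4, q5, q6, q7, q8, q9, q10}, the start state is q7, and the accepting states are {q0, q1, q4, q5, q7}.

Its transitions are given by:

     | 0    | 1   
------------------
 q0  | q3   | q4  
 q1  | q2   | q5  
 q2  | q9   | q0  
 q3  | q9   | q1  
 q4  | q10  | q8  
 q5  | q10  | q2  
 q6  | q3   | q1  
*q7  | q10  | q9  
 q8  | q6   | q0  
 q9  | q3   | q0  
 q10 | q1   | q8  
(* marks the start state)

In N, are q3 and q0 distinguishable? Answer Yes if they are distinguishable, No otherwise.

P0 = {q0,q1,q4,q5,q7} | {q2,q3,q6,q8,q9,q10}.
On input 1, block {q0,q1,q4,q5,q7} splits into {q4,q5,q7} and {q0,q1}.
Split {q2,q3,q6,q8,q9,q10} by δ(·,0) → {q2,q3,q6,q8,q9} and {q10}.
Stable partition: {q4,q5,q7} | {q2,q3,q6,q8,q9} | {q0,q1} | {q10} — 4 equivalence classes.
q3 and q0 end up in different blocks, so they are distinguishable. For instance, the string 'ε' is accepted from only q0.

Yes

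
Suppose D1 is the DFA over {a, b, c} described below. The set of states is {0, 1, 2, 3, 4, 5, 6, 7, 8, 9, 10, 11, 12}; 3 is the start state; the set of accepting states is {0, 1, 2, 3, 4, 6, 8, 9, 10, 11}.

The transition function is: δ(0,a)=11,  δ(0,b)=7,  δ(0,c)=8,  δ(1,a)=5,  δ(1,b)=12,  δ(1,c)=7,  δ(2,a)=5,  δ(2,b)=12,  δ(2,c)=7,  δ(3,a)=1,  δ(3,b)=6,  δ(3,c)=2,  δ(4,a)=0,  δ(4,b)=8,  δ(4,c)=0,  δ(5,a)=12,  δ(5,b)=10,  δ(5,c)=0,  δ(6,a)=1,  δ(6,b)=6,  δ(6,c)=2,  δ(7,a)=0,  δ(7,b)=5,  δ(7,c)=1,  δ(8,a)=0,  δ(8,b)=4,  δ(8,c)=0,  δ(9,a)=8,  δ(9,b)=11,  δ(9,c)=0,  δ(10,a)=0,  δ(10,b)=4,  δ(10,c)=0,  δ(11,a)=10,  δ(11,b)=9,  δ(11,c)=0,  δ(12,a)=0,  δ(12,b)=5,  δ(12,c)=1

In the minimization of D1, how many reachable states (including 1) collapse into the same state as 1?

2

All states are reachable from the start state.
P0 = {0,1,2,3,4,6,8,9,10,11} | {5,7,12}.
On input a, block {0,1,2,3,4,6,8,9,10,11} splits into {0,3,4,6,8,9,10,11} and {1,2}.
Split {0,3,4,6,8,9,10,11} by δ(·,a) → {0,4,8,9,10,11} and {3,6}.
Split {0,4,8,9,10,11} by δ(·,b) → {4,8,9,10,11} and {0}.
On input a, block {4,8,9,10,11} splits into {4,8,10} and {9,11}.
Refine {5,7,12} on symbol a: members go to different blocks, giving {7,12} and {5}.
The partition is now stable with 7 blocks: {4,8,10} | {7,12} | {1,2} | {3,6} | {0} | {9,11} | {5}.
The equivalence class containing 1 is {1,2}, of size 2.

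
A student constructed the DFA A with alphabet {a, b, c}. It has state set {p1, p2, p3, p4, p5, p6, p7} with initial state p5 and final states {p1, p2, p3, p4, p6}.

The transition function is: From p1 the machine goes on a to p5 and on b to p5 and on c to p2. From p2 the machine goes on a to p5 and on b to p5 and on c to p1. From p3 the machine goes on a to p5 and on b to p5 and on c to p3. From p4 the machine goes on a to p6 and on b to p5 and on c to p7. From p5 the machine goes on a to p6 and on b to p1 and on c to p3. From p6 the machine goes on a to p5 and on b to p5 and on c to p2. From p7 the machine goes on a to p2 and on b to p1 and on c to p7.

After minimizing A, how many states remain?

First remove the unreachable states {p4,p7}; 5 states remain.
Initial partition by acceptance: {p1,p2,p3,p6} | {p5}.
Stable partition: {p1,p2,p3,p6} | {p5} — 2 equivalence classes.

2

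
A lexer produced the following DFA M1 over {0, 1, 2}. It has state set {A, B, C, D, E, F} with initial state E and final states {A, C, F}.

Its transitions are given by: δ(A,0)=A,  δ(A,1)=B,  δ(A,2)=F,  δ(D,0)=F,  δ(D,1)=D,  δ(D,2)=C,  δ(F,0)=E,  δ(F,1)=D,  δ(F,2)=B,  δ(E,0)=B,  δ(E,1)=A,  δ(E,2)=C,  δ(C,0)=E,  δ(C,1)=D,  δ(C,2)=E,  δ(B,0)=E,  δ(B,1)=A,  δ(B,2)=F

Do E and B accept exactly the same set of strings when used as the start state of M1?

All states are reachable from the start state.
Initial partition by acceptance: {A,C,F} | {B,D,E}.
On input 0, block {A,C,F} splits into {C,F} and {A}.
On input 0, block {B,D,E} splits into {B,E} and {D}.
Stable partition: {C,F} | {B,E} | {A} | {D} — 4 equivalence classes.
E and B lie in the same block of the stable partition, so they are equivalent — no string distinguishes them.

Yes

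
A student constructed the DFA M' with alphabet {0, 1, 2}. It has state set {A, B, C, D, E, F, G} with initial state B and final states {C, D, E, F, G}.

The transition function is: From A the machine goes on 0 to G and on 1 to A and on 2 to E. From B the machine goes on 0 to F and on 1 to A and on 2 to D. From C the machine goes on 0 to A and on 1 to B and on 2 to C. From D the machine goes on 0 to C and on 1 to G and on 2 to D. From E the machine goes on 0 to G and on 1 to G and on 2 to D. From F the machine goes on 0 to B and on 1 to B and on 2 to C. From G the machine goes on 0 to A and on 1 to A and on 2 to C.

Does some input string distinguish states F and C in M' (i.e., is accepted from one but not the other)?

No

Start with accepting vs non-accepting: {C,D,E,F,G} | {A,B}.
On input 0, block {C,D,E,F,G} splits into {C,F,G} and {D,E}.
The partition is now stable with 3 blocks: {C,F,G} | {A,B} | {D,E}.
F and C lie in the same block of the stable partition, so they are equivalent — no string distinguishes them.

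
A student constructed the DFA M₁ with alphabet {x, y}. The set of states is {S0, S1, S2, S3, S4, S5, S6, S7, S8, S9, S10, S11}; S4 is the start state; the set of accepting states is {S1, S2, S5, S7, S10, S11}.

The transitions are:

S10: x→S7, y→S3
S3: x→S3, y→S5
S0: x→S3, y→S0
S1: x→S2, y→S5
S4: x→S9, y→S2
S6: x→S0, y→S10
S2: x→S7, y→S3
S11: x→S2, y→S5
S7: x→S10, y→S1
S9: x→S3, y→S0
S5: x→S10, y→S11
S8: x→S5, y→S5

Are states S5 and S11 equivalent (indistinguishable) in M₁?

Yes

Reachable states from the start: {S0,S1,S2,S3,S4,S5,S7,S9,S10,S11}. Unreachable: {S6,S8} — drop them.
P0 = {S1,S2,S5,S7,S10,S11} | {S0,S3,S4,S9}.
On input y, block {S1,S2,S5,S7,S10,S11} splits into {S1,S5,S7,S11} and {S2,S10}.
Refine {S0,S3,S4,S9} on symbol y: members go to different blocks, giving {S0,S9} and {S3} and {S4}.
No further refinement is possible. Final partition (5 blocks): {S1,S5,S7,S11} | {S0,S9} | {S2,S10} | {S3} | {S4}.
S5 and S11 lie in the same block of the stable partition, so they are equivalent — no string distinguishes them.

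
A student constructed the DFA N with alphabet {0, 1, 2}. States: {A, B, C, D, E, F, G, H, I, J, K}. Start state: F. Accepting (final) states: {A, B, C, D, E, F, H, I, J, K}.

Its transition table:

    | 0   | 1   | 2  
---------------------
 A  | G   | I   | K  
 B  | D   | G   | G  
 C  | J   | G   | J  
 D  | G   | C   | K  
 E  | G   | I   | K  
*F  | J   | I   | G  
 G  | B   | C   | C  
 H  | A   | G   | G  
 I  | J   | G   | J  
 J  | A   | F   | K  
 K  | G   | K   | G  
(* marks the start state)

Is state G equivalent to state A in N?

No

Reachable states from the start: {A,B,C,D,F,G,I,J,K}. Unreachable: {E,H} — drop them.
P0 = {A,B,C,D,F,I,J,K} | {G}.
Split {A,B,C,D,F,I,J,K} by δ(·,0) → {B,C,F,I,J} and {A,D,K}.
Split {B,C,F,I,J} by δ(·,0) → {C,F,I} and {B,J}.
Refine {C,F,I} on symbol 1: members go to different blocks, giving {C,I} and {F}.
Split {A,D,K} by δ(·,1) → {A,D} and {K}.
Refine {B,J} on symbol 1: members go to different blocks, giving {B} and {J}.
The partition is now stable with 7 blocks: {C,I} | {G} | {A,D} | {B} | {F} | {K} | {J}.
G and A end up in different blocks, so they are distinguishable. For instance, the string 'ε' is accepted from only A.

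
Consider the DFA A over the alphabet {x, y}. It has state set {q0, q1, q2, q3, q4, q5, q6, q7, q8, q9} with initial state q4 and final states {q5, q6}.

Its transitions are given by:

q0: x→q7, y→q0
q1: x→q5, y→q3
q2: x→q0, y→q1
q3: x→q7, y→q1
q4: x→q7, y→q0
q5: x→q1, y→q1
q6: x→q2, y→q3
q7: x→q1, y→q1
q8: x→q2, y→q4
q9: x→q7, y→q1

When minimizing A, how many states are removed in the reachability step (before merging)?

BFS from q4 reaches {q0, q1, q3, q4, q5, q7}; the 4 state(s) q2, q6, q8, q9 are never visited.

4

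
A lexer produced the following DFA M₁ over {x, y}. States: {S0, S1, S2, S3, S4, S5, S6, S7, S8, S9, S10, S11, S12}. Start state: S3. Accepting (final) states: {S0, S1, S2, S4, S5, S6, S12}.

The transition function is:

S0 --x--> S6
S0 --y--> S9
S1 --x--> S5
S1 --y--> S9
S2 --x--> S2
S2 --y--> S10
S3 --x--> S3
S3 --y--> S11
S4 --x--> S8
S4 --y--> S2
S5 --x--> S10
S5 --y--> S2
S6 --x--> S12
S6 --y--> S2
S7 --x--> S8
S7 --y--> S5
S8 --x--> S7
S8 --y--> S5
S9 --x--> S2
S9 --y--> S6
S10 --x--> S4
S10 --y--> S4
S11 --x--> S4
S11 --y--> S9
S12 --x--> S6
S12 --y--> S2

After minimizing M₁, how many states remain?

9

Reachable states from the start: {S2,S3,S4,S5,S6,S7,S8,S9,S10,S11,S12}. Unreachable: {S0,S1} — drop them.
P0 = {S2,S4,S5,S6,S12} | {S3,S7,S8,S9,S10,S11}.
On input x, block {S2,S4,S5,S6,S12} splits into {S2,S6,S12} and {S4,S5}.
On input y, block {S2,S6,S12} splits into {S6,S12} and {S2}.
On input x, block {S3,S7,S8,S9,S10,S11} splits into {S3,S7,S8} and {S10,S11} and {S9}.
On input y, block {S3,S7,S8} splits into {S7,S8} and {S3}.
Split {S4,S5} by δ(·,x) → {S4} and {S5}.
On input y, block {S10,S11} splits into {S10} and {S11}.
The partition is now stable with 9 blocks: {S6,S12} | {S7,S8} | {S4} | {S2} | {S10} | {S9} | {S3} | {S5} | {S11}.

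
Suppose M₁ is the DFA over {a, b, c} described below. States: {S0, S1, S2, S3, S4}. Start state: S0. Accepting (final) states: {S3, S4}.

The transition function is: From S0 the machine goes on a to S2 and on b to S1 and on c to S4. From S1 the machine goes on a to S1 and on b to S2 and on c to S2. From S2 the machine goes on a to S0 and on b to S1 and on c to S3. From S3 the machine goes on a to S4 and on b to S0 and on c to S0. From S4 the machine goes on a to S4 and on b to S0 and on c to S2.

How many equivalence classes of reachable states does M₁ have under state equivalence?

3

All states are reachable from the start state.
P0 = {S3,S4} | {S0,S1,S2}.
Split {S0,S1,S2} by δ(·,c) → {S0,S2} and {S1}.
The partition is now stable with 3 blocks: {S3,S4} | {S0,S2} | {S1}.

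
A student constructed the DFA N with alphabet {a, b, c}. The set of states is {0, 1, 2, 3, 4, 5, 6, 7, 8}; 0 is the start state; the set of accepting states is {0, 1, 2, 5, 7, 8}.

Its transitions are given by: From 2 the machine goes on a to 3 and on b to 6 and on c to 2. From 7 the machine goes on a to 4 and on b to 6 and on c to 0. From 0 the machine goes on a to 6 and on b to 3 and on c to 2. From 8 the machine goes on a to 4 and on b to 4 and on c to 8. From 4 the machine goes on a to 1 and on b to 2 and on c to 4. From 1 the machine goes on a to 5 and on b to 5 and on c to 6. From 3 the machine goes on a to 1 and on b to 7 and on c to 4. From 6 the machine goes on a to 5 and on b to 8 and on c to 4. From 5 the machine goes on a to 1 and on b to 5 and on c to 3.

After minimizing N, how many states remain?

All states are reachable from the start state.
P0 = {0,1,2,5,7,8} | {3,4,6}.
Refine {0,1,2,5,7,8} on symbol a: members go to different blocks, giving {0,2,7,8} and {1,5}.
Stable partition: {0,2,7,8} | {3,4,6} | {1,5} — 3 equivalence classes.

3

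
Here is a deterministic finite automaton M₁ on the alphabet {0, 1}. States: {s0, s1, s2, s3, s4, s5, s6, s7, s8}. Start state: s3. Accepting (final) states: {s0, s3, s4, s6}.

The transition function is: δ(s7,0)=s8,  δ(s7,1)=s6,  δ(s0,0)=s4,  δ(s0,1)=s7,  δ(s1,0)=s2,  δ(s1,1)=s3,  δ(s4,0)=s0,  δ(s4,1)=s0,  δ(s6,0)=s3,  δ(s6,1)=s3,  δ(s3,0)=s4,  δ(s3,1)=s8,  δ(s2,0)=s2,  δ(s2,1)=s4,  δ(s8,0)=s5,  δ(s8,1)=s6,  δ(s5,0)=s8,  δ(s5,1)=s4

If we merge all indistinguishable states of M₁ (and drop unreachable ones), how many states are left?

3

Reachable states from the start: {s0,s3,s4,s5,s6,s7,s8}. Unreachable: {s1,s2} — drop them.
P0 = {s0,s3,s4,s6} | {s5,s7,s8}.
Split {s0,s3,s4,s6} by δ(·,1) → {s0,s3} and {s4,s6}.
The partition is now stable with 3 blocks: {s0,s3} | {s5,s7,s8} | {s4,s6}.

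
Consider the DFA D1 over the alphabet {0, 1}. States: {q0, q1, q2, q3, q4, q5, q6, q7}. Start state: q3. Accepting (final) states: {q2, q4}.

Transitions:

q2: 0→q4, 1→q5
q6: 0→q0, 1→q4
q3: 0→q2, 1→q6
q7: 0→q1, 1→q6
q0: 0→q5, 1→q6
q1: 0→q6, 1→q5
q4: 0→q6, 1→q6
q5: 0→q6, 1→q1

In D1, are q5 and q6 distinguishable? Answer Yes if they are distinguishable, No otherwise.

States {q7} cannot be reached from the start state, so discard them.
Initial partition by acceptance: {q2,q4} | {q0,q1,q3,q5,q6}.
Split {q2,q4} by δ(·,0) → {q2} and {q4}.
Split {q0,q1,q3,q5,q6} by δ(·,0) → {q0,q1,q5,q6} and {q3}.
Refine {q0,q1,q5,q6} on symbol 1: members go to different blocks, giving {q0,q1,q5} and {q6}.
Split {q0,q1,q5} by δ(·,0) → {q1,q5} and {q0}.
The partition is now stable with 6 blocks: {q2} | {q1,q5} | {q4} | {q3} | {q6} | {q0}.
q5 and q6 end up in different blocks, so they are distinguishable. For instance, the string '1' is accepted from only q6.

Yes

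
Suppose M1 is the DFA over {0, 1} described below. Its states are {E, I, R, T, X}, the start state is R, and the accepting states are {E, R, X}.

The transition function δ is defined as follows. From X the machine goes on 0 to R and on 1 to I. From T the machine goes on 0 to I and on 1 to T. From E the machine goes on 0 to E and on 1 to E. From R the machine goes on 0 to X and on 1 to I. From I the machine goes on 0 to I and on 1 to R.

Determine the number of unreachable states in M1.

BFS from R reaches {I, R, X}; the 2 state(s) E, T are never visited.

2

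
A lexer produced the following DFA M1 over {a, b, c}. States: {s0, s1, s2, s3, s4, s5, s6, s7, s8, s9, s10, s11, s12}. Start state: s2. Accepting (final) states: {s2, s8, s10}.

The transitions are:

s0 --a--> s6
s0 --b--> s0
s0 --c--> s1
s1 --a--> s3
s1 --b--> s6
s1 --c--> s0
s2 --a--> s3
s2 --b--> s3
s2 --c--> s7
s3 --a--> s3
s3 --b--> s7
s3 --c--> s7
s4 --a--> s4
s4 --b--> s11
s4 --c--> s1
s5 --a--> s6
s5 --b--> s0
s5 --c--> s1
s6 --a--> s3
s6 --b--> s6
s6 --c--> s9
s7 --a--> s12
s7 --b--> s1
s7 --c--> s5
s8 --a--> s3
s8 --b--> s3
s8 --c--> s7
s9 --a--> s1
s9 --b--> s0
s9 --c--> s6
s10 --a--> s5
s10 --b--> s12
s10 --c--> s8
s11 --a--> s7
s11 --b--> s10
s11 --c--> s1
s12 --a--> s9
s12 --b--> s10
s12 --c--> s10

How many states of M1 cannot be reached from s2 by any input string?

2

No path from s2 leads to s4, s11; the other 11 states are all reachable.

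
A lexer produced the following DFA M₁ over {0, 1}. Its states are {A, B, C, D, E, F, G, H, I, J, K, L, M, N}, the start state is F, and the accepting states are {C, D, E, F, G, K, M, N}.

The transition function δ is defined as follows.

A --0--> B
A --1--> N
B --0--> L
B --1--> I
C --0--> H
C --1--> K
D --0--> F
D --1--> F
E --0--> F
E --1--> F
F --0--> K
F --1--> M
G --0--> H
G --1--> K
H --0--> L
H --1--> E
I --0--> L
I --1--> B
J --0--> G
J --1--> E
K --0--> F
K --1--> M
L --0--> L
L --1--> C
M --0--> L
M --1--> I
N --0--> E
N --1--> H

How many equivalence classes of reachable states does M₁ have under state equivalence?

States {A,D,G,J,N} cannot be reached from the start state, so discard them.
Start with accepting vs non-accepting: {C,E,F,K,M} | {B,H,I,L}.
Refine {C,E,F,K,M} on symbol 0: members go to different blocks, giving {E,F,K} and {C,M}.
Split {E,F,K} by δ(·,1) → {F,K} and {E}.
Split {B,H,I,L} by δ(·,1) → {B,I} and {H} and {L}.
On input 0, block {C,M} splits into {C} and {M}.
The partition is now stable with 7 blocks: {F,K} | {B,I} | {C} | {E} | {H} | {L} | {M}.

7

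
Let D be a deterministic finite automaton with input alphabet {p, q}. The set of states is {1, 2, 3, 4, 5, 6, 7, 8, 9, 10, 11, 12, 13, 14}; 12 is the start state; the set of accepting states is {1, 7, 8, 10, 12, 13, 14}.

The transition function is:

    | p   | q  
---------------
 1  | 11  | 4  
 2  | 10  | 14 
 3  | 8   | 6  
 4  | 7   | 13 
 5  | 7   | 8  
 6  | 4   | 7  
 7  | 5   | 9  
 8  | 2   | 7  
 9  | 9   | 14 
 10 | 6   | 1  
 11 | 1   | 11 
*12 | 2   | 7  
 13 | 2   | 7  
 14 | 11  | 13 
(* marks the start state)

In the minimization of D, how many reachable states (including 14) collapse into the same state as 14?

1

First remove the unreachable states {3}; 13 states remain.
Initial partition by acceptance: {1,7,8,10,12,13,14} | {2,4,5,6,9,11}.
Refine {1,7,8,10,12,13,14} on symbol q: members go to different blocks, giving {8,10,12,13,14} and {1,7}.
On input q, block {8,10,12,13,14} splits into {8,10,12,13} and {14}.
On input p, block {2,4,5,6,9,11} splits into {4,5,11} and {6,9} and {2}.
Split {8,10,12,13} by δ(·,p) → {8,12,13} and {10}.
On input q, block {4,5,11} splits into {4,5} and {11}.
Refine {1,7} on symbol p: members go to different blocks, giving {1} and {7}.
Refine {6,9} on symbol p: members go to different blocks, giving {6} and {9}.
Stable partition: {8,12,13} | {4,5} | {1} | {14} | {6} | {2} | {10} | {11} | {7} | {9} — 10 equivalence classes.
State 14 belongs to the block {14}, which has 1 states.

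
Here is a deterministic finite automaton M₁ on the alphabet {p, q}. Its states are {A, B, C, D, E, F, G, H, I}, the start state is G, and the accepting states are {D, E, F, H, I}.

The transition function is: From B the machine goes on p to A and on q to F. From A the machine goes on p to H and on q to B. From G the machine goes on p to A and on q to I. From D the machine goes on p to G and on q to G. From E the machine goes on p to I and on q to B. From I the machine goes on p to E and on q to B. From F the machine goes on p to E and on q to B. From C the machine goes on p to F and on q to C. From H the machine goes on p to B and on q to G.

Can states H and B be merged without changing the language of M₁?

States {C,D} cannot be reached from the start state, so discard them.
Start with accepting vs non-accepting: {E,F,H,I} | {A,B,G}.
Split {E,F,H,I} by δ(·,p) → {E,F,I} and {H}.
Split {A,B,G} by δ(·,p) → {B,G} and {A}.
Stable partition: {E,F,I} | {B,G} | {H} | {A} — 4 equivalence classes.
H and B end up in different blocks, so they are distinguishable. For instance, the string 'ε' is accepted from only H.

No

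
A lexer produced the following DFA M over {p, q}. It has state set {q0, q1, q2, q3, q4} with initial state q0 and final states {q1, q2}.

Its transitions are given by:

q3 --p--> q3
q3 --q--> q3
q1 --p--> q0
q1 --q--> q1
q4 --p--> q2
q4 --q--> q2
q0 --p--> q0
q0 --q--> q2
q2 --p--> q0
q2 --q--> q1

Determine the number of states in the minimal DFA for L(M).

States {q3,q4} cannot be reached from the start state, so discard them.
Initial partition by acceptance: {q1,q2} | {q0}.
The partition is now stable with 2 blocks: {q1,q2} | {q0}.

2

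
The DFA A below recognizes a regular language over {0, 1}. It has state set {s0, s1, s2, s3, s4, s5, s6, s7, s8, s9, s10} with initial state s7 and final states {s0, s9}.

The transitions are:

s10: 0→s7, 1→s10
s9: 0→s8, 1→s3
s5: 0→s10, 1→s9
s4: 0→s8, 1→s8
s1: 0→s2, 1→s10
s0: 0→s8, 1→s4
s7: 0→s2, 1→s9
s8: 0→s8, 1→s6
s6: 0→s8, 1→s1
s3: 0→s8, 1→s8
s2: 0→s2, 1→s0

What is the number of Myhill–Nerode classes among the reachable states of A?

6

Reachable states from the start: {s0,s1,s2,s3,s4,s6,s7,s8,s9,s10}. Unreachable: {s5} — drop them.
Start with accepting vs non-accepting: {s0,s9} | {s1,s2,s3,s4,s6,s7,s8,s10}.
Refine {s1,s2,s3,s4,s6,s7,s8,s10} on symbol 1: members go to different blocks, giving {s1,s3,s4,s6,s8,s10} and {s2,s7}.
On input 0, block {s1,s3,s4,s6,s8,s10} splits into {s3,s4,s6,s8} and {s1,s10}.
Split {s3,s4,s6,s8} by δ(·,1) → {s3,s4,s8} and {s6}.
On input 1, block {s3,s4,s8} splits into {s3,s4} and {s8}.
Stable partition: {s0,s9} | {s3,s4} | {s2,s7} | {s1,s10} | {s6} | {s8} — 6 equivalence classes.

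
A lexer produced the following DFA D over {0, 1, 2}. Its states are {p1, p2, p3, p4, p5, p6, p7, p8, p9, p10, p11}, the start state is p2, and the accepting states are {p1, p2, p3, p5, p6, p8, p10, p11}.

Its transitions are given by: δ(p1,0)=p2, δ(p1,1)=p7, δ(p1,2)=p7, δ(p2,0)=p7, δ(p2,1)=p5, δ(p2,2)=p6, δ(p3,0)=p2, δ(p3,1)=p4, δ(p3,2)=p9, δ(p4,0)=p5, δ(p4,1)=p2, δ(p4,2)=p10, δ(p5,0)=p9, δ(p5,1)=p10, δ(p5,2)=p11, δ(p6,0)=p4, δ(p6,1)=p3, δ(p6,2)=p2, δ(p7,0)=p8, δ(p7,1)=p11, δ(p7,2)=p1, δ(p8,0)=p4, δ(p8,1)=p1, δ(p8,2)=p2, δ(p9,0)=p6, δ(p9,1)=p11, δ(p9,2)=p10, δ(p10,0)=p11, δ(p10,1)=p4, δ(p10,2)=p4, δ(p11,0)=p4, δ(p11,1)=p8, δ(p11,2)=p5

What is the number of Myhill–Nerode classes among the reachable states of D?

Every state is reachable, so we keep all 11.
Initial partition by acceptance: {p1,p2,p3,p5,p6,p8,p10,p11} | {p4,p7,p9}.
Refine {p1,p2,p3,p5,p6,p8,p10,p11} on symbol 0: members go to different blocks, giving {p2,p5,p6,p8,p11} and {p1,p3,p10}.
On input 1, block {p2,p5,p6,p8,p11} splits into {p5,p6,p8} and {p2,p11}.
The partition is now stable with 4 blocks: {p5,p6,p8} | {p4,p7,p9} | {p1,p3,p10} | {p2,p11}.

4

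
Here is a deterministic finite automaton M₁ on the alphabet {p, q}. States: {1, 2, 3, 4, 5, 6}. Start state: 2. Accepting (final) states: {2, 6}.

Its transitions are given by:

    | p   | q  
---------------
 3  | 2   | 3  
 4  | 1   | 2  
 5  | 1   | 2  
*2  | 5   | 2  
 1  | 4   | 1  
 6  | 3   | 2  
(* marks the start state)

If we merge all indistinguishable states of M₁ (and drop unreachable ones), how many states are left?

States {3,6} cannot be reached from the start state, so discard them.
P0 = {2} | {1,4,5}.
Refine {1,4,5} on symbol q: members go to different blocks, giving {4,5} and {1}.
No further refinement is possible. Final partition (3 blocks): {2} | {4,5} | {1}.

3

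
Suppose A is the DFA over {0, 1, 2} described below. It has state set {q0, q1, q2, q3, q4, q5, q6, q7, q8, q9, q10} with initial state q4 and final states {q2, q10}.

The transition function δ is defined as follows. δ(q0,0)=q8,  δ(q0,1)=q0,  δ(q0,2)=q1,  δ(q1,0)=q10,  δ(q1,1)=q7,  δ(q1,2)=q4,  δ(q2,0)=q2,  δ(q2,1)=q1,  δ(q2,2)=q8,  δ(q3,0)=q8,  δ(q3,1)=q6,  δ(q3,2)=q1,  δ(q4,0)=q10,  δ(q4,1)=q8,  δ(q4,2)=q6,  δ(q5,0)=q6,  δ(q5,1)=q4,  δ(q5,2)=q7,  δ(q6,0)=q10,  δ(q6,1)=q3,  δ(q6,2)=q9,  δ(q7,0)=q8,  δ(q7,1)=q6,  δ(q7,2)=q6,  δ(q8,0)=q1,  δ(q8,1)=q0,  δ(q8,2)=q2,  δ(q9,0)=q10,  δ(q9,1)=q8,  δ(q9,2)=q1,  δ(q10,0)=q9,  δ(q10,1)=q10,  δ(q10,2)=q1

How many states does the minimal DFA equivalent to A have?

First remove the unreachable states {q5}; 10 states remain.
Initial partition by acceptance: {q2,q10} | {q0,q1,q3,q4,q6,q7,q8,q9}.
Split {q2,q10} by δ(·,0) → {q2} and {q10}.
On input 0, block {q0,q1,q3,q4,q6,q7,q8,q9} splits into {q0,q3,q7,q8} and {q1,q4,q6,q9}.
Refine {q0,q3,q7,q8} on symbol 0: members go to different blocks, giving {q0,q3,q7} and {q8}.
On input 1, block {q0,q3,q7} splits into {q3,q7} and {q0}.
Refine {q1,q4,q6,q9} on symbol 1: members go to different blocks, giving {q1,q6} and {q4,q9}.
Stable partition: {q2} | {q3,q7} | {q10} | {q1,q6} | {q8} | {q0} | {q4,q9} — 7 equivalence classes.

7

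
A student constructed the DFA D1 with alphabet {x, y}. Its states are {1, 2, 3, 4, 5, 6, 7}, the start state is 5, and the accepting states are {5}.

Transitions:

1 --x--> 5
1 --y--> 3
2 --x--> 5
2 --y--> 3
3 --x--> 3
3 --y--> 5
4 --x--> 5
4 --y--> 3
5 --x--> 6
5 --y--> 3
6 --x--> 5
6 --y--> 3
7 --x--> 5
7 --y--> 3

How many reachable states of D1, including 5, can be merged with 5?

First remove the unreachable states {1,2,4,7}; 3 states remain.
Initial partition by acceptance: {5} | {3,6}.
Split {3,6} by δ(·,x) → {3} and {6}.
Stable partition: {5} | {3} | {6} — 3 equivalence classes.
State 5 belongs to the block {5}, which has 1 states.

1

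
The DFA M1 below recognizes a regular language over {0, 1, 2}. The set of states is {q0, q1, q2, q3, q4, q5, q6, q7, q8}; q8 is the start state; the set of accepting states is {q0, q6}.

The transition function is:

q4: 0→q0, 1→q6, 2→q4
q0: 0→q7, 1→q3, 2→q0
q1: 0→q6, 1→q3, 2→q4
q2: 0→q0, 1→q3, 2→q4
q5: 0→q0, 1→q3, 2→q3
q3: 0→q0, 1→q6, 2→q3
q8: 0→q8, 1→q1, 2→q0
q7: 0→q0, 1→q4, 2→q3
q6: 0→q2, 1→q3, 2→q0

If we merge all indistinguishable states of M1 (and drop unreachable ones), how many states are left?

Reachable states from the start: {q0,q1,q2,q3,q4,q6,q7,q8}. Unreachable: {q5} — drop them.
Start with accepting vs non-accepting: {q0,q6} | {q1,q2,q3,q4,q7,q8}.
Refine {q1,q2,q3,q4,q7,q8} on symbol 0: members go to different blocks, giving {q1,q2,q3,q4,q7} and {q8}.
Refine {q1,q2,q3,q4,q7} on symbol 1: members go to different blocks, giving {q1,q2,q7} and {q3,q4}.
No further refinement is possible. Final partition (4 blocks): {q0,q6} | {q1,q2,q7} | {q8} | {q3,q4}.

4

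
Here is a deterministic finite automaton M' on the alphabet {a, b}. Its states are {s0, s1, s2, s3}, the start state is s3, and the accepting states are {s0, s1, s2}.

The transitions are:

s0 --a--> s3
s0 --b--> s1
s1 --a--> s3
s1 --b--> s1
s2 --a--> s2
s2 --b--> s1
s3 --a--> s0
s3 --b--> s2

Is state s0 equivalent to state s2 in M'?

No

Start with accepting vs non-accepting: {s0,s1,s2} | {s3}.
Split {s0,s1,s2} by δ(·,a) → {s0,s1} and {s2}.
No further refinement is possible. Final partition (3 blocks): {s0,s1} | {s3} | {s2}.
s0 and s2 end up in different blocks, so they are distinguishable. For instance, the string 'a' is accepted from only s2.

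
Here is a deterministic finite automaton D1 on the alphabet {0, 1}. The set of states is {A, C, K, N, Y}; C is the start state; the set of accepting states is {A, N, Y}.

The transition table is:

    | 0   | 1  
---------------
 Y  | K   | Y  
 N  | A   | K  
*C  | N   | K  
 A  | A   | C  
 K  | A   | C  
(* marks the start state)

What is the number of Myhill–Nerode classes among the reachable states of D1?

2

Reachable states from the start: {A,C,K,N}. Unreachable: {Y} — drop them.
Initial partition by acceptance: {A,N} | {C,K}.
The partition is now stable with 2 blocks: {A,N} | {C,K}.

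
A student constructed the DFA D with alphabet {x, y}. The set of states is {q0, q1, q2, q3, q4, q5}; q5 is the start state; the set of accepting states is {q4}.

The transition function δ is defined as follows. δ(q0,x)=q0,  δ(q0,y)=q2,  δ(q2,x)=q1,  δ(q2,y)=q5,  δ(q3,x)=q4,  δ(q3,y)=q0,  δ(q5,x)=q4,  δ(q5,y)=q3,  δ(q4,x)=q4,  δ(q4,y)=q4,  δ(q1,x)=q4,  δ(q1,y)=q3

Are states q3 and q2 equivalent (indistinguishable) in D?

No

Every state is reachable, so we keep all 6.
Initial partition by acceptance: {q4} | {q0,q1,q2,q3,q5}.
On input x, block {q0,q1,q2,q3,q5} splits into {q1,q3,q5} and {q0,q2}.
On input y, block {q1,q3,q5} splits into {q1,q5} and {q3}.
Split {q0,q2} by δ(·,x) → {q0} and {q2}.
Stable partition: {q4} | {q1,q5} | {q0} | {q3} | {q2} — 5 equivalence classes.
q3 and q2 end up in different blocks, so they are distinguishable. For instance, the string 'x' is accepted from only q3.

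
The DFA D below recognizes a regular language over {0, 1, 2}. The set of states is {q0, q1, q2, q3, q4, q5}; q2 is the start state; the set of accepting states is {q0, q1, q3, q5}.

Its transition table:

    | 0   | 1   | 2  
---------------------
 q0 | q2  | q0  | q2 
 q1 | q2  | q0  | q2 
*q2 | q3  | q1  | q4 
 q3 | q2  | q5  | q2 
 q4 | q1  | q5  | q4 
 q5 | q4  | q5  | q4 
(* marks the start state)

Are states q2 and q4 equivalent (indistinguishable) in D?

Yes

Initial partition by acceptance: {q0,q1,q3,q5} | {q2,q4}.
Stable partition: {q0,q1,q3,q5} | {q2,q4} — 2 equivalence classes.
q2 and q4 lie in the same block of the stable partition, so they are equivalent — no string distinguishes them.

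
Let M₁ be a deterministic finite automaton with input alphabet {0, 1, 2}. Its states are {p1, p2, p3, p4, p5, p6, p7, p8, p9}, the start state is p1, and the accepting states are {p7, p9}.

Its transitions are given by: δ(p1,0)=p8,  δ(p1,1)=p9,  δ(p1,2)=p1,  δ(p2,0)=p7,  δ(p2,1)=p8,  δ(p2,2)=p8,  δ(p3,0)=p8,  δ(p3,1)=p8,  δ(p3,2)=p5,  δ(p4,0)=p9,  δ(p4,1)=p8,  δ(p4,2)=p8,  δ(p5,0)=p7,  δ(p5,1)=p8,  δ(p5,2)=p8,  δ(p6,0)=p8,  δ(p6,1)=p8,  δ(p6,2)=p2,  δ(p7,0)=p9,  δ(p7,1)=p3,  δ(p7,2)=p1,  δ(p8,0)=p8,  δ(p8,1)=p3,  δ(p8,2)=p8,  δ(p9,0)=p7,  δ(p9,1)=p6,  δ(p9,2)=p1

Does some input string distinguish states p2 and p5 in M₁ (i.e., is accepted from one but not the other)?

First remove the unreachable states {p4}; 8 states remain.
Initial partition by acceptance: {p7,p9} | {p1,p2,p3,p5,p6,p8}.
On input 0, block {p1,p2,p3,p5,p6,p8} splits into {p1,p3,p6,p8} and {p2,p5}.
Refine {p1,p3,p6,p8} on symbol 1: members go to different blocks, giving {p3,p6,p8} and {p1}.
On input 2, block {p3,p6,p8} splits into {p3,p6} and {p8}.
The partition is now stable with 5 blocks: {p7,p9} | {p3,p6} | {p2,p5} | {p1} | {p8}.
p2 and p5 lie in the same block of the stable partition, so they are equivalent — no string distinguishes them.

No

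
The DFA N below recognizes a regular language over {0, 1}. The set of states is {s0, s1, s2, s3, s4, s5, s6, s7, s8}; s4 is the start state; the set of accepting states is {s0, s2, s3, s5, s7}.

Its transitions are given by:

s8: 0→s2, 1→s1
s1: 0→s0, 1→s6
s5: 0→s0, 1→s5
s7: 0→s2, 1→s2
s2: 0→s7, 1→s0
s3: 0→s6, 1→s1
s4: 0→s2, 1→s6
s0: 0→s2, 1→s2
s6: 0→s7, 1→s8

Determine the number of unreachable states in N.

2

BFS from s4 reaches {s0, s1, s2, s4, s6, s7, s8}; the 2 state(s) s3, s5 are never visited.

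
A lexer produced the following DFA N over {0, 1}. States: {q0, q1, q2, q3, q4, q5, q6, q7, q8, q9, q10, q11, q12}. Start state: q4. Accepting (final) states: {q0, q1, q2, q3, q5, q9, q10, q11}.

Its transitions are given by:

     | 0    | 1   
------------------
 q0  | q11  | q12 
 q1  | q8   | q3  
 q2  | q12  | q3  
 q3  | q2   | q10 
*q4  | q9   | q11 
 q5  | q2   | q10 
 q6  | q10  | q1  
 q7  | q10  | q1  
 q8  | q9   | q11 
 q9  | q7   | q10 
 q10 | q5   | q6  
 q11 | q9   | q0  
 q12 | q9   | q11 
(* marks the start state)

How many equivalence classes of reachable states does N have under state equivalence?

Initial partition by acceptance: {q0,q1,q2,q3,q5,q9,q10,q11} | {q4,q6,q7,q8,q12}.
Split {q0,q1,q2,q3,q5,q9,q10,q11} by δ(·,0) → {q0,q3,q5,q10,q11} and {q1,q2,q9}.
Refine {q0,q3,q5,q10,q11} on symbol 0: members go to different blocks, giving {q3,q5,q11} and {q0,q10}.
Refine {q4,q6,q7,q8,q12} on symbol 0: members go to different blocks, giving {q4,q8,q12} and {q6,q7}.
On input 0, block {q1,q2,q9} splits into {q1,q2} and {q9}.
Refine {q3,q5,q11} on symbol 0: members go to different blocks, giving {q3,q5} and {q11}.
On input 0, block {q0,q10} splits into {q0} and {q10}.
No further refinement is possible. Final partition (8 blocks): {q3,q5} | {q4,q8,q12} | {q1,q2} | {q0} | {q6,q7} | {q9} | {q11} | {q10}.

8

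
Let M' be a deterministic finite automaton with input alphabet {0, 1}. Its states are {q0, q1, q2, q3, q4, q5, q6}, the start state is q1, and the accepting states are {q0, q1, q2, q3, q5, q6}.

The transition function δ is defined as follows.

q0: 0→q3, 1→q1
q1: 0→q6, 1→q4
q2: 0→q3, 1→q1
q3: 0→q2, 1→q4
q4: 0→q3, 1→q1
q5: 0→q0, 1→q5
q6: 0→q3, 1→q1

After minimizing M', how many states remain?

Reachable states from the start: {q1,q2,q3,q4,q6}. Unreachable: {q0,q5} — drop them.
Start with accepting vs non-accepting: {q1,q2,q3,q6} | {q4}.
Split {q1,q2,q3,q6} by δ(·,1) → {q1,q3} and {q2,q6}.
Stable partition: {q1,q3} | {q4} | {q2,q6} — 3 equivalence classes.

3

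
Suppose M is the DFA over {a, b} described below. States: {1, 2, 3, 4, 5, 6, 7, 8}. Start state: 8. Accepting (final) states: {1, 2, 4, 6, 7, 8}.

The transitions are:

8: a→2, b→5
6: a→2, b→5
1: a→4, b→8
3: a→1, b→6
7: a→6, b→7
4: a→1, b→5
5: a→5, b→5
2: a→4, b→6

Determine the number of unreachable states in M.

No path from 8 leads to 3, 7; the other 6 states are all reachable.

2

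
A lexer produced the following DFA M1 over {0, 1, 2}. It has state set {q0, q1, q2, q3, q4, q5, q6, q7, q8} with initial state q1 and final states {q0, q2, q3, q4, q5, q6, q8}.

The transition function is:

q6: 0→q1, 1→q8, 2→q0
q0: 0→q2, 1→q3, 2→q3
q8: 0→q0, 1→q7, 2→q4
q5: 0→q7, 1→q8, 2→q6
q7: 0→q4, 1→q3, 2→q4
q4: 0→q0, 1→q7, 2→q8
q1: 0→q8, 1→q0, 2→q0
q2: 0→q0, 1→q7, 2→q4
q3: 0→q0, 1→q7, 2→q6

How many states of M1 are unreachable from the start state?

BFS from q1 reaches {q0, q1, q2, q3, q4, q6, q7, q8}; the 1 state(s) q5 are never visited.

1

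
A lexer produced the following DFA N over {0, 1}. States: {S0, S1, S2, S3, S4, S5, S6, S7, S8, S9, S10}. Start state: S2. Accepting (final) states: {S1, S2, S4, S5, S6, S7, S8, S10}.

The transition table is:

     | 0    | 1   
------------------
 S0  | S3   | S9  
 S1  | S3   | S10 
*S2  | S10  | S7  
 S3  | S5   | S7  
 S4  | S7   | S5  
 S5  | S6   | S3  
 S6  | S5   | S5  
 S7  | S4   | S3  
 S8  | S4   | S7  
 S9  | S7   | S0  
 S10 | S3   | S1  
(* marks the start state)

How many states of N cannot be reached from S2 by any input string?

3

BFS from S2 reaches {S1, S2, S3, S4, S5, S6, S7, S10}; the 3 state(s) S0, S8, S9 are never visited.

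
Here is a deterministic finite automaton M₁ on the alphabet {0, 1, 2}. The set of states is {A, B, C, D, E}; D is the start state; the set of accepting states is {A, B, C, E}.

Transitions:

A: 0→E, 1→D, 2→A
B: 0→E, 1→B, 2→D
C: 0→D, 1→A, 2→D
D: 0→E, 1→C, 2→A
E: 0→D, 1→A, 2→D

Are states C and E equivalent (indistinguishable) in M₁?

Yes

Reachable states from the start: {A,C,D,E}. Unreachable: {B} — drop them.
Start with accepting vs non-accepting: {A,C,E} | {D}.
On input 0, block {A,C,E} splits into {C,E} and {A}.
Stable partition: {C,E} | {D} | {A} — 3 equivalence classes.
C and E lie in the same block of the stable partition, so they are equivalent — no string distinguishes them.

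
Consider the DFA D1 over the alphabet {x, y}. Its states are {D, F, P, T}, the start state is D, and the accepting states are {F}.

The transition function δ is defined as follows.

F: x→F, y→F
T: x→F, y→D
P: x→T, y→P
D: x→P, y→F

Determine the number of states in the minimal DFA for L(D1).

Every state is reachable, so we keep all 4.
Initial partition by acceptance: {F} | {D,P,T}.
On input x, block {D,P,T} splits into {D,P} and {T}.
On input x, block {D,P} splits into {D} and {P}.
The partition is now stable with 4 blocks: {F} | {D} | {T} | {P}.

4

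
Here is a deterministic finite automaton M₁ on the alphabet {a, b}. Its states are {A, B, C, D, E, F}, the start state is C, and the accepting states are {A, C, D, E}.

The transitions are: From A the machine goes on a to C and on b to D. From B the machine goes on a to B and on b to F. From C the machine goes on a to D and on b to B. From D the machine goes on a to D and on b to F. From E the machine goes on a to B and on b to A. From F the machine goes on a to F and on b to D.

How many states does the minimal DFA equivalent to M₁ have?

States {A,E} cannot be reached from the start state, so discard them.
Initial partition by acceptance: {C,D} | {B,F}.
On input b, block {B,F} splits into {B} and {F}.
Refine {C,D} on symbol b: members go to different blocks, giving {C} and {D}.
Stable partition: {C} | {B} | {F} | {D} — 4 equivalence classes.

4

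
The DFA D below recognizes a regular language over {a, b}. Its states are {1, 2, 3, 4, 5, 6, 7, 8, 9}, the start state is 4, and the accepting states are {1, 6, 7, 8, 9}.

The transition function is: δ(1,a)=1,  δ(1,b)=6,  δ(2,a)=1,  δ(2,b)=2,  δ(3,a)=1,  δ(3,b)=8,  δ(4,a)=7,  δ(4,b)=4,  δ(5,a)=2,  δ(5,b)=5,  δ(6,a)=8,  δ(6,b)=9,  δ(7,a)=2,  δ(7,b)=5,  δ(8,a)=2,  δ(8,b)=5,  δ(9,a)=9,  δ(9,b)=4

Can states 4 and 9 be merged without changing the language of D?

States {3} cannot be reached from the start state, so discard them.
Initial partition by acceptance: {1,6,7,8,9} | {2,4,5}.
On input a, block {1,6,7,8,9} splits into {1,6,9} and {7,8}.
Split {1,6,9} by δ(·,a) → {1,9} and {6}.
Refine {1,9} on symbol b: members go to different blocks, giving {1} and {9}.
Refine {2,4,5} on symbol a: members go to different blocks, giving {2} and {4} and {5}.
The partition is now stable with 7 blocks: {1} | {2} | {7,8} | {6} | {9} | {4} | {5}.
4 and 9 end up in different blocks, so they are distinguishable. For instance, the string 'ε' is accepted from only 9.

No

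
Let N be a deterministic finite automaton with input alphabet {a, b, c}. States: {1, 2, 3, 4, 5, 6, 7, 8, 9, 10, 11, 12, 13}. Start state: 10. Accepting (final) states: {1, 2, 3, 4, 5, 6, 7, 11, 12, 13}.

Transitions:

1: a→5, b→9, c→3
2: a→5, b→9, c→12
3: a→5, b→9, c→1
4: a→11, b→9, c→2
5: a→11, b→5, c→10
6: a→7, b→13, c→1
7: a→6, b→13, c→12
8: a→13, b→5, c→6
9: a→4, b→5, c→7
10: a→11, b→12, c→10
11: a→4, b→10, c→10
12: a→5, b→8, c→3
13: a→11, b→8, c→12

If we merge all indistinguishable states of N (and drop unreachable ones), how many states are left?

7

Every state is reachable, so we keep all 13.
P0 = {1,2,3,4,5,6,7,11,12,13} | {8,9,10}.
On input b, block {1,2,3,4,5,6,7,11,12,13} splits into {1,2,3,4,11,12,13} and {5,6,7}.
On input a, block {1,2,3,4,11,12,13} splits into {1,2,3,12} and {4,11,13}.
Split {8,9,10} by δ(·,b) → {8,9} and {10}.
On input a, block {5,6,7} splits into {6,7} and {5}.
Split {4,11,13} by δ(·,b) → {4,13} and {11}.
Stable partition: {1,2,3,12} | {8,9} | {6,7} | {4,13} | {10} | {5} | {11} — 7 equivalence classes.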